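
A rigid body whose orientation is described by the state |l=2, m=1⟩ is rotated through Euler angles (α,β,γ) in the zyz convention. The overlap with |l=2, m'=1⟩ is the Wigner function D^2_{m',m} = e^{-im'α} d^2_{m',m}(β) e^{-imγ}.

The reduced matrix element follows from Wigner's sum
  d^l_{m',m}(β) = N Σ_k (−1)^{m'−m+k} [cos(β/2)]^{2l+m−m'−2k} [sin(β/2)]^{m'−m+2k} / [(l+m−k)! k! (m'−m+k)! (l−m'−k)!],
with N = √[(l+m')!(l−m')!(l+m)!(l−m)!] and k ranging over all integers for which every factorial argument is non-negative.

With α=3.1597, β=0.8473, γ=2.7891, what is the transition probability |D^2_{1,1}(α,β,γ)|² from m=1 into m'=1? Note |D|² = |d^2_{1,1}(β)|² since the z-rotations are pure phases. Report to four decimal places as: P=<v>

P=0.0725

D^2_{1,1}(3.1597,0.8473,2.7891) = e^{-i·1·3.1597}·d^2_{1,1}(0.8473)·e^{-i·1·2.7891}. Compute d first:
Half-angle: c=0.911595, s=0.411091. N=√(6·1·6·1)=6.000000
The bounds max(0,m−m')=0 and min(l+m,l−m')=1 give 2 terms
  k=0: (−1)^0·6.0000/(6)·0.9116^4·0.4111^0 = +0.690569
  k=1: (−1)^1·6.0000/(2)·0.9116^2·0.4111^2 = -0.421308
d^2_{1,1}(0.8473) = +0.690569 -0.421308 = +0.269261
|D^2_{1,1}|² = |d^2_{1,1}(β)|² = (+0.269261)² = 0.072501 (the z-rotation phases have unit modulus)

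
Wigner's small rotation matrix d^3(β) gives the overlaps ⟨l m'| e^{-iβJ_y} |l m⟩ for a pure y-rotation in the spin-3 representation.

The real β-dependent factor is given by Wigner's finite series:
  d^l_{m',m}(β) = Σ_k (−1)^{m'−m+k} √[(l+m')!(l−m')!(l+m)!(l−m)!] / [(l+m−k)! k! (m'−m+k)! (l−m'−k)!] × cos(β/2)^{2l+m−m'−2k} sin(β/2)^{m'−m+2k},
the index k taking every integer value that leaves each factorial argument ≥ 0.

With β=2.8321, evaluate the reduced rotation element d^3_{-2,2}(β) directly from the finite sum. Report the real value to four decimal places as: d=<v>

d^3_{-2,2}(β=2.8321) via Wigner's sum:
c=cos(2.8321/2)=0.154129, s=sin(2.8321/2)=0.988051; N=√[1·120·120·1]=120.000000
Admissible k: 4..5 (factorial args all ≥0)
  k=4: (−1)^0·120.0000/(24)·0.1541^2·0.9881^4 = +0.113203
  k=5: (−1)^1·120.0000/(120)·0.1541^0·0.9881^6 = -0.930412
d^3_{-2,2}(2.8321) = +0.113203 -0.930412 = -0.817209

d=-0.8172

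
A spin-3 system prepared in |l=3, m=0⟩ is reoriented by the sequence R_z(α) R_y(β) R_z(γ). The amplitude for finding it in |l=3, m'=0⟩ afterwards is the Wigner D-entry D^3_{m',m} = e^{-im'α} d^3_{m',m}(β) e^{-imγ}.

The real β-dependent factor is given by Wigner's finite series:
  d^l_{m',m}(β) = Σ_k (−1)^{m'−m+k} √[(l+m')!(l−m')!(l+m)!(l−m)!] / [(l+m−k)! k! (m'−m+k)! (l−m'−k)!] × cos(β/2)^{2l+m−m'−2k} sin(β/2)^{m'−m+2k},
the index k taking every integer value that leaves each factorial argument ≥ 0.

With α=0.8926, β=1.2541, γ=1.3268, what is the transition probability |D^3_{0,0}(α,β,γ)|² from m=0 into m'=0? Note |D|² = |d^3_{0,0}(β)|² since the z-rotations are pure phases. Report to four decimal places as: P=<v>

P=0.1534

D^3_{0,0}(0.8926,1.2541,1.3268) = e^{-i·0·0.8926}·d^3_{0,0}(1.2541)·e^{-i·0·1.3268}. Compute d first:
c=cos(1.2541/2)=0.809762, s=sin(1.2541/2)=0.586759; N=√[6·6·6·6]=36.000000
k: max(0,(0)−(0))=0 … min(3+(0),3−(0))=3
  k=0: (−1)^0·36.0000/(36)·0.8098^6·0.5868^0 = +0.281932
  k=1: (−1)^1·36.0000/(4)·0.8098^4·0.5868^2 = -1.332266
  k=2: (−1)^2·36.0000/(4)·0.8098^2·0.5868^4 = +0.699512
  k=3: (−1)^3·36.0000/(36)·0.8098^0·0.5868^6 = -0.040809
d^3_{0,0}(1.2541) = +0.281932 -1.332266 +0.699512 -0.040809 = -0.391631
|D^3_{0,0}|² = |d^3_{0,0}(β)|² = (-0.391631)² = 0.153375 (the z-rotation phases have unit modulus)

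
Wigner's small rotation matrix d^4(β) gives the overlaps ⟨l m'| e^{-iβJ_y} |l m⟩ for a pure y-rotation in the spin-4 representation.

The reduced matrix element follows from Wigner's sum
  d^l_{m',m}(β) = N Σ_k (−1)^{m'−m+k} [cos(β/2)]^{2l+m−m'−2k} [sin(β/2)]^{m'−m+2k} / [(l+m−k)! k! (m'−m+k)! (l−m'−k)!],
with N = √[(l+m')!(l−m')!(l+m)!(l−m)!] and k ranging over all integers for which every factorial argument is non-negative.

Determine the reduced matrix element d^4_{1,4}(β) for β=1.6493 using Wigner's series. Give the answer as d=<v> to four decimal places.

d^4_{1,4}(β=1.6493) via Wigner's sum:
Half-angle: c=0.678814, s=0.734310. N=√(120·6·40320·1)=5387.986637
The bounds max(0,m−m')=3 and min(l+m,l−m')=3 give 1 term
  k=3: (−1)^0·5387.9866/(720)·0.6788^5·0.7343^3 = +0.427058
d^4_{1,4}(1.6493) = +0.427058

d=0.4271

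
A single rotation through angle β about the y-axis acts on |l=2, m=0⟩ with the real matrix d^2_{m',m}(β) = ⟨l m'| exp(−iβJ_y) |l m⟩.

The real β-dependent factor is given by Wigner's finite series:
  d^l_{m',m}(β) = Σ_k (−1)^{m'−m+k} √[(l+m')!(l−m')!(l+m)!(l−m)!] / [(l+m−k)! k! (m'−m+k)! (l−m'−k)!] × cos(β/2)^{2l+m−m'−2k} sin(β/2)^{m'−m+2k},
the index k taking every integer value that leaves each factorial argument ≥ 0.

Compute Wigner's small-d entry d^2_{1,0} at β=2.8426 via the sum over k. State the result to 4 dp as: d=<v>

d=0.3448

d^2_{1,0}(β=2.8426) via Wigner's sum:
c=cos(2.8426/2)=0.148940, s=sin(2.8426/2)=0.988846; N=√[6·1·2·2]=4.898979
k: max(0,(0)−(1))=0 … min(2+(0),2−(1))=1
  k=0: (−1)^1·4.8990/(2)·0.1489^3·0.9888^1 = -0.008003
  k=1: (−1)^2·4.8990/(2)·0.1489^1·0.9888^3 = +0.352755
d^2_{1,0}(2.8426) = -0.008003 +0.352755 = +0.344753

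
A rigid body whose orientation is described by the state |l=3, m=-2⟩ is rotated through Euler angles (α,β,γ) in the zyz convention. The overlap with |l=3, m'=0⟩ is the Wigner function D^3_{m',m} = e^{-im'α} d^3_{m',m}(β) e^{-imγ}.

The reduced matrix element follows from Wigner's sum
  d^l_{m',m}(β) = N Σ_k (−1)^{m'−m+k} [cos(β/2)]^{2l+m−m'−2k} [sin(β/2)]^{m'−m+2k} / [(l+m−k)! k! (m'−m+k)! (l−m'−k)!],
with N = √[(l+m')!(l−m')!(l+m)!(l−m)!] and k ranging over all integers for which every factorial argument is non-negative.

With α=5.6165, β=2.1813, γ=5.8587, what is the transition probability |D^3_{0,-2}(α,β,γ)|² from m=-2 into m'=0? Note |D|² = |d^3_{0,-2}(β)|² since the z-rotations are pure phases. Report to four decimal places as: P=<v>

D^3_{0,-2}(5.6165,2.1813,5.8587) = e^{-i·0·5.6165}·d^3_{0,-2}(2.1813)·e^{-i·-2·5.8587}. Compute d first:
With c≡cos(β/2)=0.461909 and s≡sin(β/2)=0.886927, N=[6·6·1·120]^{1/2}=65.726707
k: max(0,(-2)−(0))=0 … min(3+(-2),3−(0))=1
  k=0: (−1)^2·65.7267/(12)·0.4619^4·0.8869^2 = +0.196138
  k=1: (−1)^3·65.7267/(12)·0.4619^2·0.8869^4 = -0.723145
d^3_{0,-2}(2.1813) = +0.196138 -0.723145 = -0.527007
|D^3_{0,-2}|² = |d^3_{0,-2}(β)|² = (-0.527007)² = 0.277736 (the z-rotation phases have unit modulus)

P=0.2777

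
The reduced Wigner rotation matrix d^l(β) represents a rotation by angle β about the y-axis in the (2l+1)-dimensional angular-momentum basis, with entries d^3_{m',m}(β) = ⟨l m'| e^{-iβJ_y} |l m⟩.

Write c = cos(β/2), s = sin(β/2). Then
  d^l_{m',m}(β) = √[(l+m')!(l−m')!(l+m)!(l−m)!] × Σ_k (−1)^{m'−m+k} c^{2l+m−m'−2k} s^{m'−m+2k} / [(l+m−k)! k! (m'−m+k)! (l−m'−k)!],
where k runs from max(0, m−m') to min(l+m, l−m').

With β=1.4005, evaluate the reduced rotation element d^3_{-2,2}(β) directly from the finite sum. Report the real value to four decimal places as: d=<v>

d^3_{-2,2}(β=1.4005) via Wigner's sum:
With c≡cos(β/2)=0.764681 and s≡sin(β/2)=0.644409, N=[1·120·120·1]^{1/2}=120.000000
k∈{4,5} keeps every argument non-negative
  k=4: (−1)^0·120.0000/(24)·0.7647^2·0.6444^4 = +0.504170
  k=5: (−1)^1·120.0000/(120)·0.7647^0·0.6444^6 = -0.071609
d^3_{-2,2}(1.4005) = +0.504170 -0.071609 = +0.432561

d=0.4326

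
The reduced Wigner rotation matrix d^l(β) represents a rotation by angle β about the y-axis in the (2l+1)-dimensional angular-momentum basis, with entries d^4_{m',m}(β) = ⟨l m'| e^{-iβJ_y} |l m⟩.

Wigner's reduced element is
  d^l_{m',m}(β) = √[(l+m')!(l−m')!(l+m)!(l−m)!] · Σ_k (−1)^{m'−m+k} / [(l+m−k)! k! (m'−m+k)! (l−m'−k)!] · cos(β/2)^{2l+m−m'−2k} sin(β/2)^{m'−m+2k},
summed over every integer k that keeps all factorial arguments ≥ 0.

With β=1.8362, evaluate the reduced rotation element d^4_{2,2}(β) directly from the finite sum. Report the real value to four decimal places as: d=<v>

d=0.4514

d^4_{2,2}(β=1.8362) via Wigner's sum:
Half-angle: c=0.607331, s=0.794449. N=√(720·2·720·2)=1440.000000
The bounds max(0,m−m')=0 and min(l+m,l−m')=2 give 3 terms
  k=0: (−1)^0·1440.0000/(1440)·0.6073^8·0.7944^0 = +0.018510
  k=1: (−1)^1·1440.0000/(120)·0.6073^6·0.7944^2 = -0.380071
  k=2: (−1)^2·1440.0000/(96)·0.6073^4·0.7944^4 = +0.812936
d^4_{2,2}(1.8362) = +0.018510 -0.380071 +0.812936 = +0.451375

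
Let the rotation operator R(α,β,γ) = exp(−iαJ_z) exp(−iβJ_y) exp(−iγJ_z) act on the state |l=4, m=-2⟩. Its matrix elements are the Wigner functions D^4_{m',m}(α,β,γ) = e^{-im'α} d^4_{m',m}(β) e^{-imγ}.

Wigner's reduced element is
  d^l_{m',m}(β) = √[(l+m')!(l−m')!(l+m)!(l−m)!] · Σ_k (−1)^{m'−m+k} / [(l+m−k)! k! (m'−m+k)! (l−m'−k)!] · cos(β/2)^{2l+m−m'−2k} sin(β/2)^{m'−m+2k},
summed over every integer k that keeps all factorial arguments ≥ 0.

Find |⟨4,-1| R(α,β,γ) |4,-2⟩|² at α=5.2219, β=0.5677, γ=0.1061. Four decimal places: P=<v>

D^4_{-1,-2}(5.2219,0.5677,0.1061) = e^{-i·-1·5.2219}·d^4_{-1,-2}(0.5677)·e^{-i·-2·0.1061}. Compute d first:
Half-angle: c=0.959984, s=0.280054. N=√(6·120·2·720)=1018.233765
The bounds max(0,m−m')=0 and min(l+m,l−m')=2 give 3 terms
  k=0: (−1)^1·1018.2338/(240)·0.9600^7·0.2801^1 = -0.892743
  k=1: (−1)^2·1018.2338/(48)·0.9600^5·0.2801^3 = +0.379884
  k=2: (−1)^3·1018.2338/(72)·0.9600^3·0.2801^5 = -0.021553
d^4_{-1,-2}(0.5677) = -0.892743 +0.379884 -0.021553 = -0.534413
|D^4_{-1,-2}|² = |d^4_{-1,-2}(β)|² = (-0.534413)² = 0.285597 (the z-rotation phases have unit modulus)

P=0.2856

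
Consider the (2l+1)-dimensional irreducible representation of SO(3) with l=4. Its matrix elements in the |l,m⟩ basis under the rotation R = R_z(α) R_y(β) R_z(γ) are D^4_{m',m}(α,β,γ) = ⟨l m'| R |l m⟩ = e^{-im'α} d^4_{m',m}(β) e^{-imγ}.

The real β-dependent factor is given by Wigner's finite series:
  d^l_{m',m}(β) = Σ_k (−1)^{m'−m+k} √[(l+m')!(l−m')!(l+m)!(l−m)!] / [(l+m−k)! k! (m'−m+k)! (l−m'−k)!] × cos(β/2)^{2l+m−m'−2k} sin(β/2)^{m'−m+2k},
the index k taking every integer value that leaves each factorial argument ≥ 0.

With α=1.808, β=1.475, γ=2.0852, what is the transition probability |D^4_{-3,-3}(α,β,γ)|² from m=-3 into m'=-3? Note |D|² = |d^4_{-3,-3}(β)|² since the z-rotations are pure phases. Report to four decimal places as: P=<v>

First d^4_{-3,-3}(β=1.475), then the phase factors e^{-i(-3)α} and e^{-i(-3)γ}:
Half-angle: c=0.740152, s=0.672440. N=√(1·5040·1·5040)=5040.000000
k∈{0,1} keeps every argument non-negative
  k=0: (−1)^0·5040.0000/(5040)·0.7402^8·0.6724^0 = +0.090067
  k=1: (−1)^1·5040.0000/(720)·0.7402^6·0.6724^2 = -0.520391
d^4_{-3,-3}(1.475) = +0.090067 -0.520391 = -0.430324
|D^4_{-3,-3}|² = |d^4_{-3,-3}(β)|² = (-0.430324)² = 0.185179 (the z-rotation phases have unit modulus)

P=0.1852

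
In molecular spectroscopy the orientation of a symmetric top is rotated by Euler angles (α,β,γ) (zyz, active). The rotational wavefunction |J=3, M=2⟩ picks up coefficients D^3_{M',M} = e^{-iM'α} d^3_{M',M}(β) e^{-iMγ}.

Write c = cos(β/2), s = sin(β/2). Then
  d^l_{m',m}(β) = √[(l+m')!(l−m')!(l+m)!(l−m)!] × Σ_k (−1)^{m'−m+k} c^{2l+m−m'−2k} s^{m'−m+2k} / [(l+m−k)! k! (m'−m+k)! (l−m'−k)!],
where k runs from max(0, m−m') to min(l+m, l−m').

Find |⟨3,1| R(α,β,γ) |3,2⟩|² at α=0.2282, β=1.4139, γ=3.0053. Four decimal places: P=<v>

D^3_{1,2}(0.2282,1.4139,3.0053) = e^{-i·1·0.2282}·d^3_{1,2}(1.4139)·e^{-i·2·3.0053}. Compute d first:
With c≡cos(β/2)=0.760346 and s≡sin(β/2)=0.649518, N=[24·2·120·1]^{1/2}=75.894664
k∈{1,2} keeps every argument non-negative
  k=1: (−1)^0·75.8947/(24)·0.7603^5·0.6495^1 = +0.521974
  k=2: (−1)^1·75.8947/(12)·0.7603^3·0.6495^3 = -0.761794
d^3_{1,2}(1.4139) = +0.521974 -0.761794 = -0.239820
|D^3_{1,2}|² = |d^3_{1,2}(β)|² = (-0.239820)² = 0.057514 (the z-rotation phases have unit modulus)

P=0.0575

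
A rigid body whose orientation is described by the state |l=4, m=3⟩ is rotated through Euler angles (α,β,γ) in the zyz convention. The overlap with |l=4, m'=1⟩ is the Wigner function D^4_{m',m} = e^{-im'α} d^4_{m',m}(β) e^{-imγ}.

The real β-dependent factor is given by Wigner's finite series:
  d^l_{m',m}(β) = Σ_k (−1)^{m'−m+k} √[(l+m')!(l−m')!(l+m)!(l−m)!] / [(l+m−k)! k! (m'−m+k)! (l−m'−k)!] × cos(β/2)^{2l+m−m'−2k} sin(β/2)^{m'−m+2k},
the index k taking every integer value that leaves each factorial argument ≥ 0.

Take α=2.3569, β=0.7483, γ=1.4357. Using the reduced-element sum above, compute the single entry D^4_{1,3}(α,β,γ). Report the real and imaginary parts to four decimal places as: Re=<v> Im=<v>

D^4_{1,3}(2.3569,0.7483,1.4357) = e^{-i·1·2.3569}·d^4_{1,3}(0.7483)·e^{-i·3·1.4357}. Compute d first:
c=cos(0.7483/2)=0.930819, s=sin(0.7483/2)=0.365481; N=√[120·6·5040·1]=1904.940944
The bounds max(0,m−m')=2 and min(l+m,l−m')=3 give 2 terms
  k=2: (−1)^0·1904.9409/(240)·0.9308^6·0.3655^2 = +0.689591
  k=3: (−1)^1·1904.9409/(144)·0.9308^4·0.3655^4 = -0.177191
d^4_{1,3}(0.7483) = +0.689591 -0.177191 = +0.512400
Phases: e^{-i·(1)·2.3569}=-0.707605-0.706608i, e^{-i·(3)·1.4357}=-0.394284+0.918988i ⇒ D=+0.475693-0.190447i

Re=0.4757 Im=-0.1904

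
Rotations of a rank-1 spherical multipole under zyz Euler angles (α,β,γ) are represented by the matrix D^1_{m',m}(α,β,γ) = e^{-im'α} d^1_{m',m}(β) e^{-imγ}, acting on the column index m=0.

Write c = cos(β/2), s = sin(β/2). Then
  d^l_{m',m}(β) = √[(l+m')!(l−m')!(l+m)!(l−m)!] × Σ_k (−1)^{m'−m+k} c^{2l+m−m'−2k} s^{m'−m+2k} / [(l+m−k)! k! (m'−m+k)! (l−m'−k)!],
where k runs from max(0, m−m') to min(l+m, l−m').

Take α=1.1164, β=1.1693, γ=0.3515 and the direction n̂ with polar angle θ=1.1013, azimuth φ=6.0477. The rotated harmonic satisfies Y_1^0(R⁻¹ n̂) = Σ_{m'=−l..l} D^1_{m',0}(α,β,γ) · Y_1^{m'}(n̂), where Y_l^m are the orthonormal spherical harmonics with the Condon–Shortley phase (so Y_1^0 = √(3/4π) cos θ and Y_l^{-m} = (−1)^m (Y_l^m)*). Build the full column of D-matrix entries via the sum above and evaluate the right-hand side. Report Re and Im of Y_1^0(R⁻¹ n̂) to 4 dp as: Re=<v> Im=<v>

Need the full column D^1_{m',0} for m'=−1..1 at α=1.1164, β=1.1693, γ=0.3515.
cos(β/2)=0.833905, sin(β/2)=0.551908
d^1_{-1,0}: single k=1 term ⇒ +0.650876;  D = +0.285682+0.584829i
d^1_{0,0}: k∈[0..1] ⇒ +0.695398 -0.304602 = +0.390796;  D = +0.390796+0.000000i
d^1_{1,0}: single k=0 term ⇒ -0.650876;  D = -0.285682+0.584829i
Y_1^{m'}(θ=1.1013,φ=6.0477) and Σ D·Y over m':
  (+0.2857+0.5848i)·(+0.2996+0.0719i)  (+0.3908+0.0000i)·(+0.2211+0.0000i)  (-0.2857+0.5848i)·(-0.2996+0.0719i)
Y_1^0(R⁻¹ n̂) = +0.173492+0.000000i

Re=0.1735 Im=0.0000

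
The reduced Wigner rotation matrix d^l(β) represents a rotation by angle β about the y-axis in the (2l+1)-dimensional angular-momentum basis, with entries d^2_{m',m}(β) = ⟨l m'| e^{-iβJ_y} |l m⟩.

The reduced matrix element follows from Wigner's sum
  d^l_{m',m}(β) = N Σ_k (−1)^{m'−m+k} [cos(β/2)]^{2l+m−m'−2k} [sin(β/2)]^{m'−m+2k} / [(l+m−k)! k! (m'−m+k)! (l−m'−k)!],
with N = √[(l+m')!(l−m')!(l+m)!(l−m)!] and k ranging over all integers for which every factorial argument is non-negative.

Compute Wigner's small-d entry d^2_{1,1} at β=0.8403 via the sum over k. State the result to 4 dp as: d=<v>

d=0.2788

d^2_{1,1}(β=0.8403) via Wigner's sum:
Half-angle: c=0.913028, s=0.407897. N=√(6·1·6·1)=6.000000
Admissible k: 0..1 (factorial args all ≥0)
  k=0: (−1)^0·6.0000/(6)·0.9130^4·0.4079^0 = +0.694922
  k=1: (−1)^1·6.0000/(2)·0.9130^2·0.4079^2 = -0.416094
d^2_{1,1}(0.8403) = +0.694922 -0.416094 = +0.278828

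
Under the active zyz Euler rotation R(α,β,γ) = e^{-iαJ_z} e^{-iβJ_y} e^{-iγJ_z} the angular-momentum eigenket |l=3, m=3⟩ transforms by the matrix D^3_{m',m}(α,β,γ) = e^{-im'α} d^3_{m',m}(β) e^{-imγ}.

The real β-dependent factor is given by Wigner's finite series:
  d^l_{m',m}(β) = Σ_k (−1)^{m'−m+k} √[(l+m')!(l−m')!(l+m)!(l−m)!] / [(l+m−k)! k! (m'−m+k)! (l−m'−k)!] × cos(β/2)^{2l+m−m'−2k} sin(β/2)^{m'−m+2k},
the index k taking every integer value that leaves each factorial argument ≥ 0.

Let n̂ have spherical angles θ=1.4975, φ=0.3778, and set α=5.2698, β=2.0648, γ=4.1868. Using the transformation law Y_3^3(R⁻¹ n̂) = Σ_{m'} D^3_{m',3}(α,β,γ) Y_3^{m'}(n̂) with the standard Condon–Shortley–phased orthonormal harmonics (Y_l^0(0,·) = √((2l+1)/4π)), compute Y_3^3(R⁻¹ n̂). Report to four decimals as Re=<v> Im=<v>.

Re=-0.1803 Im=0.3659

Need the full column D^3_{m',3} for m'=−3..3 at α=5.2698, β=2.0648, γ=4.1868.
cos(β/2)=0.512760, sin(β/2)=0.858532
d^3_{-3,3}: single k=6 term ⇒ +0.400442;  D = -0.398134-0.042928i
d^3_{-2,3}: single k=5 term ⇒ +0.585831;  D = -0.254818-0.527509i
d^3_{-1,3}: single k=4 term ⇒ +0.553222;  D = +0.295447-0.467724i
d^3_{0,3}: single k=3 term ⇒ +0.381528;  D = +0.381521+0.002278i
d^3_{1,3}: single k=2 term ⇒ +0.197340;  D = +0.103389+0.168088i
d^3_{2,3}: single k=1 term ⇒ +0.074542;  D = -0.033223+0.066729i
d^3_{3,3}: single k=0 term ⇒ +0.018175;  D = -0.018093+0.001733i
Y_3^{m'}(θ=1.4975,φ=0.3778) and Σ D·Y over m':
  (-0.3981-0.0429i)·(+0.1753-0.3749i)  (-0.2548-0.5275i)·(+0.0542-0.0510i)  (+0.2954-0.4677i)·(-0.2915+0.1157i)  (+0.3815+0.0023i)·(-0.0813+0.0000i)  (+0.1034+0.1681i)·(+0.2915+0.1157i)  (-0.0332+0.0667i)·(+0.0542+0.0510i)  (-0.0181+0.0017i)·(-0.1753-0.3749i)
Y_3^3(R⁻¹ n̂) = -0.180332+0.365897i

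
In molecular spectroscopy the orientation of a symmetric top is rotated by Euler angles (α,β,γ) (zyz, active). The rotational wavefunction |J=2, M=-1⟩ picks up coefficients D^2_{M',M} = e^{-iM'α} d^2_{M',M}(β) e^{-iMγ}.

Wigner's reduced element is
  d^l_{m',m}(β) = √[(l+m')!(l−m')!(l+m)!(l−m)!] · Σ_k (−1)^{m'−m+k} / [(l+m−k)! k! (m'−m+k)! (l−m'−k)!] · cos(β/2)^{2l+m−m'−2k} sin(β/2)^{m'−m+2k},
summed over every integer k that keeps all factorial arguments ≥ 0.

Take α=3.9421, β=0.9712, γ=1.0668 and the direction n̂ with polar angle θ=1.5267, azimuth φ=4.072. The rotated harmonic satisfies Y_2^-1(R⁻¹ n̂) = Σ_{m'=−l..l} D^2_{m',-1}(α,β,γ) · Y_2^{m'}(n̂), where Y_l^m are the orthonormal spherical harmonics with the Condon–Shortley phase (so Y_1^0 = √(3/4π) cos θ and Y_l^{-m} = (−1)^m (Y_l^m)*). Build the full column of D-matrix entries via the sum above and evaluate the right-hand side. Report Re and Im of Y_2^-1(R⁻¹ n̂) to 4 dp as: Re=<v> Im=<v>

Re=0.2381 Im=0.2572

Need the full column D^2_{m',-1} for m'=−2..2 at α=3.9421, β=0.9712, γ=1.0668.
cos(β/2)=0.884395, sin(β/2)=0.466739
d^2_{-2,-1}: single k=1 term ⇒ +0.645718;  D = -0.574593+0.294610i
d^2_{-1,-1}: k∈[0..1] ⇒ +0.611766 -0.511166 = +0.100600;  D = +0.029394-0.096210i
d^2_{0,-1}: k∈[0..1] ⇒ -0.790840 +0.220264 = -0.570576;  D = -0.275547-0.499630i
d^2_{1,-1}: k∈[0..1] ⇒ +0.511166 -0.047457 = +0.463710;  D = -0.447365-0.122028i
d^2_{2,-1}: single k=0 term ⇒ -0.179845;  D = -0.154787+0.091571i
Y_2^{m'}(θ=1.5267,φ=4.072) and Σ D·Y over m':
  (-0.5746+0.2946i)·(-0.1102-0.3694i)  (+0.0294-0.0962i)·(-0.0203+0.0273i)  (-0.2755-0.4996i)·(-0.3136+0.0000i)  (-0.4474-0.1220i)·(+0.0203+0.0273i)  (-0.1548+0.0916i)·(-0.1102+0.3694i)
Y_2^-1(R⁻¹ n̂) = +0.238081+0.257243i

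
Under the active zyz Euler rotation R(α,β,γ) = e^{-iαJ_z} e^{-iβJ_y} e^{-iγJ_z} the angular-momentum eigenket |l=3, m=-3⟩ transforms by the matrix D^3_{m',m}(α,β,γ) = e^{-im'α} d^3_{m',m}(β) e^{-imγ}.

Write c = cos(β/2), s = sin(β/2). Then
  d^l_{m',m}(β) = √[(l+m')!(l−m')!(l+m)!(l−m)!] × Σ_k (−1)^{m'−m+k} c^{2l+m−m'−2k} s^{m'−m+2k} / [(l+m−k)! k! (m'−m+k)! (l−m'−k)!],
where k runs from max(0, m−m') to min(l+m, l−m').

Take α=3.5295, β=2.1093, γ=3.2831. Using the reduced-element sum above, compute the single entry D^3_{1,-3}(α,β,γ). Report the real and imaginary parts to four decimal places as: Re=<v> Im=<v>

Re=0.5394 Im=0.0198

First d^3_{1,-3}(β=2.1093), then the phase factors e^{-i(1)α} and e^{-i(-3)γ}:
With c≡cos(β/2)=0.493532 and s≡sin(β/2)=0.869728, N=[24·2·1·720]^{1/2}=185.903201
Admissible k: 0..0 (factorial args all ≥0)
  k=0: (−1)^4·185.9032/(48)·0.4935^2·0.8697^4 = +0.539771
d^3_{1,-3}(2.1093) = +0.539771
Attach z-rotation phases: D = e^{-i(1)(3.5295)}·(+0.539771)·e^{-i(-3)(3.2831)} = +0.539409+0.019759i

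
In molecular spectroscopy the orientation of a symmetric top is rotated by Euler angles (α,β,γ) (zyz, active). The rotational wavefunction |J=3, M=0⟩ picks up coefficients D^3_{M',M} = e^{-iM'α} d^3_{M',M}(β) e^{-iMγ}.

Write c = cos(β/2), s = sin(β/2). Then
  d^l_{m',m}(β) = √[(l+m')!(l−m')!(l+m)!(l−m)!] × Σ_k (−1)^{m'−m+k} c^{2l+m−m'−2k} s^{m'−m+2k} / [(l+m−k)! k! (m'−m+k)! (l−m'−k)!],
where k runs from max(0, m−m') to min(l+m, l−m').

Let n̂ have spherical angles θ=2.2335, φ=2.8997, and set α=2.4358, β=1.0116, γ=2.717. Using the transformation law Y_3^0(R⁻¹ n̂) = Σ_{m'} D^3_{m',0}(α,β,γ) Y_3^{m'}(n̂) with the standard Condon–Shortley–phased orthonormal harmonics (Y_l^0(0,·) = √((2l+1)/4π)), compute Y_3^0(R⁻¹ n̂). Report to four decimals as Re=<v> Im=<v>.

Need the full column D^3_{m',0} for m'=−3..3 at α=2.4358, β=1.0116, γ=2.717.
cos(β/2)=0.874787, sin(β/2)=0.484507
d^3_{-3,0}: single k=3 term ⇒ +0.340505;  D = +0.176984+0.290896i
d^3_{-2,0}: k∈[2..3] ⇒ +0.752959 -0.230976 = +0.521982;  D = +0.082755-0.515381i
d^3_{-1,0}: k∈[1..3] ⇒ +0.859811 -0.791262 +0.080909 = +0.149458;  D = -0.113752+0.096944i
d^3_{0,0}: k∈[0..3] ⇒ +0.448141 -1.237237 +0.379533 -0.012936 = -0.422500;  D = -0.422500+0.000000i
d^3_{1,0}: k∈[0..2] ⇒ -0.859811 +0.791262 -0.080909 = -0.149458;  D = +0.113752+0.096944i
d^3_{2,0}: k∈[0..1] ⇒ +0.752959 -0.230976 = +0.521982;  D = +0.082755+0.515381i
d^3_{3,0}: single k=0 term ⇒ -0.340505;  D = -0.176984+0.290896i
Y_3^{m'}(θ=2.2335,φ=2.8997) and Σ D·Y over m':
  (+0.1770+0.2909i)·(-0.1529-0.1357i)  (+0.0828-0.5154i)·(-0.3459-0.1818i)  (-0.1138+0.0969i)·(-0.2208-0.0545i)  (-0.4225+0.0000i)·(+0.2542+0.0000i)  (+0.1138+0.0969i)·(+0.2208-0.0545i)  (+0.0828+0.5154i)·(-0.3459+0.1818i)  (-0.1770+0.2909i)·(+0.1529-0.1357i)
Y_3^0(R⁻¹ n̂) = -0.266424+0.000000i

Re=-0.2664 Im=0.0000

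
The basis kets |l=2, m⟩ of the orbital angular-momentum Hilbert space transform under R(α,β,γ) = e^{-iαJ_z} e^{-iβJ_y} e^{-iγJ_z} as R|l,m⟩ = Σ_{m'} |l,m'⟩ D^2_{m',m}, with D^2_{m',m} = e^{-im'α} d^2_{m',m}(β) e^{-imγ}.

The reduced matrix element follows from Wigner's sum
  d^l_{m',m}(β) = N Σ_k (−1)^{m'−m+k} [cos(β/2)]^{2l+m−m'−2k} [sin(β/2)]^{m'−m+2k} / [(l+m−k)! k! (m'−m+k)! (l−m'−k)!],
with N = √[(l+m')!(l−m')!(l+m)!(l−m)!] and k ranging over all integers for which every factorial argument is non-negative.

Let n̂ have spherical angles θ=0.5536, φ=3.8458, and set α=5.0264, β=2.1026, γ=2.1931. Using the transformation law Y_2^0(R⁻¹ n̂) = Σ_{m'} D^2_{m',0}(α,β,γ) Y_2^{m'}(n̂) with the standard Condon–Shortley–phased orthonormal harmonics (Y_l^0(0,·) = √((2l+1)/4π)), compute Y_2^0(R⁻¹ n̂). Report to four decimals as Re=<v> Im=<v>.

Re=-0.2519 Im=0.0000

Need the full column D^2_{m',0} for m'=−2..2 at α=5.0264, β=2.1026, γ=2.1931.
cos(β/2)=0.496443, sin(β/2)=0.868069
d^2_{-2,0}: single k=2 term ⇒ +0.454908;  D = -0.368107-0.267279i
d^2_{-1,0}: k∈[1..2] ⇒ +0.260159 -0.795441 = -0.535283;  D = -0.165336+0.509109i
d^2_{0,0}: k∈[0..2] ⇒ +0.060740 -0.742861 +0.567829 = -0.114292;  D = -0.114292+0.000000i
d^2_{1,0}: k∈[0..1] ⇒ -0.260159 +0.795441 = +0.535283;  D = +0.165336+0.509109i
d^2_{2,0}: single k=0 term ⇒ +0.454908;  D = -0.368107+0.267279i
Y_2^{m'}(θ=0.5536,φ=3.8458) and Σ D·Y over m':
  (-0.3681-0.2673i)·(+0.0173-0.1054i)  (-0.1653+0.5091i)·(-0.2633+0.2237i)  (-0.1143+0.0000i)·(+0.3692+0.0000i)  (+0.1653+0.5091i)·(+0.2633+0.2237i)  (-0.3681+0.2673i)·(+0.0173+0.1054i)
Y_2^0(R⁻¹ n̂) = -0.251928-0.000000i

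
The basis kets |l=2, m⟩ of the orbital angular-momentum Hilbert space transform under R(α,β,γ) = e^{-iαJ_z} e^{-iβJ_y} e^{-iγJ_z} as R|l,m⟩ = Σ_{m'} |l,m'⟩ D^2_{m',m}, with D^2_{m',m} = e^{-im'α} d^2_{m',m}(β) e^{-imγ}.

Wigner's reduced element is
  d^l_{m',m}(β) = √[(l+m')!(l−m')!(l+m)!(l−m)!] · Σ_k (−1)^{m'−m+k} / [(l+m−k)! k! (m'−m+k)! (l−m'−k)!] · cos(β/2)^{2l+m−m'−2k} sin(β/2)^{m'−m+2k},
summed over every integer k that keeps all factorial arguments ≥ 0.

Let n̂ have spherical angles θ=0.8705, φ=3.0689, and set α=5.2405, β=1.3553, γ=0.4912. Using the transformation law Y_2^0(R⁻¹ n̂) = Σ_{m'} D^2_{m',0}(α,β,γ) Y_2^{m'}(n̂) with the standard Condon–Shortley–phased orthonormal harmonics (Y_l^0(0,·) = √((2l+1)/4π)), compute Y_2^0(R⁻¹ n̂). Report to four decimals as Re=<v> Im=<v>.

Need the full column D^2_{m',0} for m'=−2..2 at α=5.2405, β=1.3553, γ=0.4912.
cos(β/2)=0.779048, sin(β/2)=0.626964
d^2_{-2,0}: single k=2 term ⇒ +0.584372;  D = -0.287607-0.508697i
d^2_{-1,0}: k∈[1..2] ⇒ +0.726125 -0.470292 = +0.255833;  D = +0.128915-0.220978i
d^2_{0,0}: k∈[0..2] ⇒ +0.368347 -0.954276 +0.154515 = -0.431414;  D = -0.431414+0.000000i
d^2_{1,0}: k∈[0..1] ⇒ -0.726125 +0.470292 = -0.255833;  D = -0.128915-0.220978i
d^2_{2,0}: single k=0 term ⇒ +0.584372;  D = -0.287607+0.508697i
Y_2^{m'}(θ=0.8705,φ=3.0689) and Σ D·Y over m':
  (-0.2876-0.5087i)·(+0.2235+0.0327i)  (+0.1289-0.2210i)·(-0.3797-0.0276i)  (-0.4314+0.0000i)·(+0.0776+0.0000i)  (-0.1289-0.2210i)·(+0.3797-0.0276i)  (-0.2876+0.5087i)·(+0.2235-0.0327i)
Y_2^0(R⁻¹ n̂) = -0.238829+0.000000i

Re=-0.2388 Im=0.0000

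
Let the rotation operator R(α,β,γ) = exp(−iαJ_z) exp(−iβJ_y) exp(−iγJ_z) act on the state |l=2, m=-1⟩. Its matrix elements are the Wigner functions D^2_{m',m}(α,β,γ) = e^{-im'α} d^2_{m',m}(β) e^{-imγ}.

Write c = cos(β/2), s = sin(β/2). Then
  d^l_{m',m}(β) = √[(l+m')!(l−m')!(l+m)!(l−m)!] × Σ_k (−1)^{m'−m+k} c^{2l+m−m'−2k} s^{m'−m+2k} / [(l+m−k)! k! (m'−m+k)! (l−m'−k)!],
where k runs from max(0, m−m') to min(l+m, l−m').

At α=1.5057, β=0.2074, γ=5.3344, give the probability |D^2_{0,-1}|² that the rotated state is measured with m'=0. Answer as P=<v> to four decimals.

P=0.0609

Split into d^2_{0,-1}(β=0.2074) × two z-phases.
c=cos(0.2074/2)=0.994628, s=sin(0.2074/2)=0.103514; N=√[2·2·1·6]=4.898979
The bounds max(0,m−m')=0 and min(l+m,l−m')=1 give 2 terms
  k=0: (−1)^1·4.8990/(2)·0.9946^3·0.1035^1 = -0.249493
  k=1: (−1)^2·4.8990/(2)·0.9946^1·0.1035^3 = +0.002702
d^2_{0,-1}(0.2074) = -0.249493 +0.002702 = -0.246790
|D^2_{0,-1}|² = |d^2_{0,-1}(β)|² = (-0.246790)² = 0.060905 (the z-rotation phases have unit modulus)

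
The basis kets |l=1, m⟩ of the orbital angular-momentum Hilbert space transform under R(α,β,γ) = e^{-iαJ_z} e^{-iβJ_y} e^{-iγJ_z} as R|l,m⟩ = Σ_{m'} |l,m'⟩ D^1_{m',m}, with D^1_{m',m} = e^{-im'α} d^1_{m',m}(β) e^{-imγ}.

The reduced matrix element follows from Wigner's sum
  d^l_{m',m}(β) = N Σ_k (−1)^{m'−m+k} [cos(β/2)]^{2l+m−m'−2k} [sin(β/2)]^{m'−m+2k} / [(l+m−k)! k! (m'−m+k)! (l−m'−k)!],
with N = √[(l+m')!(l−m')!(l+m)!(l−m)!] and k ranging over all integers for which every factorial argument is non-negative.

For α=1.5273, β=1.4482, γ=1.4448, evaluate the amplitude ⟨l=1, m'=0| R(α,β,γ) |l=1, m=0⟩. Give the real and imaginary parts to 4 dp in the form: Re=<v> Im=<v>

First d^1_{0,0}(β=1.4482), then the phase factors e^{-i(0)α} and e^{-i(0)γ}:
With c≡cos(β/2)=0.749096 and s≡sin(β/2)=0.662462, N=[1·1·1·1]^{1/2}=1.000000
k∈{0,1} keeps every argument non-negative
  k=0: (−1)^0·1.0000/(1)·0.7491^2·0.6625^0 = +0.561145
  k=1: (−1)^1·1.0000/(1)·0.7491^0·0.6625^2 = -0.438855
d^1_{0,0}(1.4482) = +0.561145 -0.438855 = +0.122289
D = (+1.000000+0.000000i)·(+0.122289)·(+1.000000+0.000000i) = +0.122289+0.000000i

Re=0.1223 Im=0.0000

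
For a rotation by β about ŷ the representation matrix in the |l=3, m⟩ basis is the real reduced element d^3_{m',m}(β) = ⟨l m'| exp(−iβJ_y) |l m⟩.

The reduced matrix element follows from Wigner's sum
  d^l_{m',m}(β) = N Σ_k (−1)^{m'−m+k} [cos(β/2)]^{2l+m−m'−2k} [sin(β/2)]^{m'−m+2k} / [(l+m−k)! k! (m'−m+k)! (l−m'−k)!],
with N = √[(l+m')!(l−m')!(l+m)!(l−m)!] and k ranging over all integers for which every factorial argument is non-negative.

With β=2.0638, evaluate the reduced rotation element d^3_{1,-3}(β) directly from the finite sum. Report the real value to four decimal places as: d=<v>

d^3_{1,-3}(β=2.0638) via Wigner's sum:
Half-angle: c=0.513189, s=0.858276. N=√(24·2·1·720)=185.903201
The bounds max(0,m−m')=0 and min(l+m,l−m')=0 give 1 term
  k=0: (−1)^4·185.9032/(48)·0.5132^2·0.8583^4 = +0.553487
d^3_{1,-3}(2.0638) = +0.553487

d=0.5535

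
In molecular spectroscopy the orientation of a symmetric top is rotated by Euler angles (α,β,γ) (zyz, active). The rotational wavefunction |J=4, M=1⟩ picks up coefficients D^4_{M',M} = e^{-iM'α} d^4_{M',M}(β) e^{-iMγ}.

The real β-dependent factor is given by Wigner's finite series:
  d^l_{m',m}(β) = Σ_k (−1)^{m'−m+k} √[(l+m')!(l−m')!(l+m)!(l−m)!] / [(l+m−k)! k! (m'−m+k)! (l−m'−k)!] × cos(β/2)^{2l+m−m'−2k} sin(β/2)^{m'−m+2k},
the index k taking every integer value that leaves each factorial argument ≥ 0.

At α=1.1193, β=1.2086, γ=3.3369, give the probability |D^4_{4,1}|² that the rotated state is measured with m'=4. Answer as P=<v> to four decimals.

P=0.2683

Split into d^4_{4,1}(β=1.2086) × two z-phases.
With c≡cos(β/2)=0.822900 and s≡sin(β/2)=0.568186, N=[40320·1·120·6]^{1/2}=5387.986637
The bounds max(0,m−m')=0 and min(l+m,l−m')=0 give 1 term
  k=0: (−1)^3·5387.9866/(720)·0.8229^5·0.5682^3 = -0.517966
d^4_{4,1}(1.2086) = -0.517966
|D^4_{4,1}|² = |d^4_{4,1}(β)|² = (-0.517966)² = 0.268289 (the z-rotation phases have unit modulus)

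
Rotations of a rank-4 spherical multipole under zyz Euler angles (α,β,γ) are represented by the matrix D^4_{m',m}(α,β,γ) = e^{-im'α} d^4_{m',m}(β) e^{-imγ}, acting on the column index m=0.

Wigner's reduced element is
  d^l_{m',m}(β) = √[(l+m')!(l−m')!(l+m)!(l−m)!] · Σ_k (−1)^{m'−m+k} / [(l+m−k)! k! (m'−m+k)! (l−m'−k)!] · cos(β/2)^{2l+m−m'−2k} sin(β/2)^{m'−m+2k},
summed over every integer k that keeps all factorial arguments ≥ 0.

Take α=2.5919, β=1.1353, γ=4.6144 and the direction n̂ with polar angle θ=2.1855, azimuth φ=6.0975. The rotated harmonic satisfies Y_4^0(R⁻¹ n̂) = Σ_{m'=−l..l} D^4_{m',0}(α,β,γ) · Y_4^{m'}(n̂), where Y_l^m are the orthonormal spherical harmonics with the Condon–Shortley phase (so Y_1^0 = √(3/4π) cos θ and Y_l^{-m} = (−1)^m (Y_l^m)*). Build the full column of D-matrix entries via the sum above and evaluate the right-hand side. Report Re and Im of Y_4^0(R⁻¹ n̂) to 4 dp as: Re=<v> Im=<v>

Need the full column D^4_{m',0} for m'=−4..4 at α=2.5919, β=1.1353, γ=4.6144.
cos(β/2)=0.843167, sin(β/2)=0.537652
d^4_{-4,0}: single k=4 term ⇒ +0.353353;  D = -0.207597-0.285940i
d^4_{-3,0}: k∈[3..4] ⇒ +0.783674 -0.318648 = +0.465026;  D = +0.036366+0.463602i
d^4_{-2,0}: k∈[2..4] ⇒ +0.985383 -1.068438 +0.162913 = +0.079858;  D = +0.036267-0.071148i
d^4_{-1,0}: k∈[1..4] ⇒ +0.728468 -1.777206 +0.722626 -0.048971 = -0.375082;  D = +0.319827-0.195953i
d^4_{0,0}: k∈[0..4] ⇒ +0.255451 -1.661895 +1.520414 -0.274761 +0.006982 = -0.153808;  D = -0.153808+0.000000i
d^4_{1,0}: k∈[0..3] ⇒ -0.728468 +1.777206 -0.722626 +0.048971 = +0.375082;  D = -0.319827-0.195953i
d^4_{2,0}: k∈[0..2] ⇒ +0.985383 -1.068438 +0.162913 = +0.079858;  D = +0.036267+0.071148i
d^4_{3,0}: k∈[0..1] ⇒ -0.783674 +0.318648 = -0.465026;  D = -0.036366+0.463602i
d^4_{4,0}: single k=0 term ⇒ +0.353353;  D = -0.207597+0.285940i
Y_4^{m'}(θ=2.1855,φ=6.0975) and Σ D·Y over m':
  (-0.2076-0.2859i)·(+0.1452+0.1333i)  (+0.0364+0.4636i)·(-0.3341-0.2081i)  (+0.0363-0.0711i)·(+0.2763+0.1076i)  (+0.3198-0.1960i)·(+0.1472+0.0276i)  (-0.1538+0.0000i)·(-0.3286+0.0000i)  (-0.3198-0.1960i)·(-0.1472+0.0276i)  (+0.0363+0.0711i)·(+0.2763-0.1076i)  (-0.0364+0.4636i)·(+0.3341-0.2081i)  (-0.2076+0.2859i)·(+0.1452-0.1333i)
Y_4^0(R⁻¹ n̂) = +0.375450-0.000000i

Re=0.3754 Im=0.0000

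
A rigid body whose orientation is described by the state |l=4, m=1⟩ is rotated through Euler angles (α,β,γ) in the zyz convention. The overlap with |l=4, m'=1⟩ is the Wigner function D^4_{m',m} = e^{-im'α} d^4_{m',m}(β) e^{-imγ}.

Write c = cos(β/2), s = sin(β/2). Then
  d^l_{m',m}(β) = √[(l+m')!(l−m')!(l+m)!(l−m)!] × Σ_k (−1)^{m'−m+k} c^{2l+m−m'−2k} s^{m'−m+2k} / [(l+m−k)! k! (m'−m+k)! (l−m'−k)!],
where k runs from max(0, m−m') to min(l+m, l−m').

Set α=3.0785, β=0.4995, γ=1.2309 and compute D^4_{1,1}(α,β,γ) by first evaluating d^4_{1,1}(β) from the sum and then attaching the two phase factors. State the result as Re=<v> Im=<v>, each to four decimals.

Re=-0.0452 Im=0.1060

Split into d^4_{1,1}(β=0.4995) × two z-phases.
With c≡cos(β/2)=0.968974 and s≡sin(β/2)=0.247162, N=[120·6·120·6]^{1/2}=720.000000
The bounds max(0,m−m')=0 and min(l+m,l−m')=3 give 4 terms
  k=0: (−1)^0·720.0000/(720)·0.9690^8·0.2472^0 = +0.777137
  k=1: (−1)^1·720.0000/(48)·0.9690^6·0.2472^2 = -0.758450
  k=2: (−1)^2·720.0000/(24)·0.9690^4·0.2472^4 = +0.098695
  k=3: (−1)^3·720.0000/(72)·0.9690^2·0.2472^6 = -0.002140
d^4_{1,1}(0.4995) = +0.777137 -0.758450 +0.098695 -0.002140 = +0.115242
D = (-0.998010-0.063051i)·(+0.115242)·(+0.333389-0.942789i) = -0.045194+0.106010i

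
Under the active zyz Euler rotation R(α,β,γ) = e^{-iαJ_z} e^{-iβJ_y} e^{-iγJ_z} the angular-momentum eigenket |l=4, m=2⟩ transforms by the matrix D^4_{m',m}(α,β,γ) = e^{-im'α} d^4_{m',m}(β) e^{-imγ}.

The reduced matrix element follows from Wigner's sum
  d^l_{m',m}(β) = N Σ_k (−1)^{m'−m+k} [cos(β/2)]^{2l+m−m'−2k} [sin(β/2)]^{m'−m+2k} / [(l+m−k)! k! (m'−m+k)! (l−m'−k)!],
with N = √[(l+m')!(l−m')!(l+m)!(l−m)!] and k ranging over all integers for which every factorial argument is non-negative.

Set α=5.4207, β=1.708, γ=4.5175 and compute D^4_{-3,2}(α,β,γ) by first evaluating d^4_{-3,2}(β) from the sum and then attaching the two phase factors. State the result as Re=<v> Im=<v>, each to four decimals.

First d^4_{-3,2}(β=1.708), then the phase factors e^{-i(-3)α} and e^{-i(2)γ}:
With c≡cos(β/2)=0.656973 and s≡sin(β/2)=0.753914, N=[1·5040·720·2]^{1/2}=2693.993318
k∈{5,6} keeps every argument non-negative
  k=5: (−1)^0·2693.9933/(240)·0.6570^3·0.7539^5 = +0.775242
  k=6: (−1)^1·2693.9933/(720)·0.6570^1·0.7539^7 = -0.340303
d^4_{-3,2}(1.708) = +0.775242 -0.340303 = +0.434939
Attach z-rotation phases: D = e^{-i(-3)(5.4207)}·(+0.434939)·e^{-i(2)(4.5175)} = +0.255145+0.352240i

Re=0.2551 Im=0.3522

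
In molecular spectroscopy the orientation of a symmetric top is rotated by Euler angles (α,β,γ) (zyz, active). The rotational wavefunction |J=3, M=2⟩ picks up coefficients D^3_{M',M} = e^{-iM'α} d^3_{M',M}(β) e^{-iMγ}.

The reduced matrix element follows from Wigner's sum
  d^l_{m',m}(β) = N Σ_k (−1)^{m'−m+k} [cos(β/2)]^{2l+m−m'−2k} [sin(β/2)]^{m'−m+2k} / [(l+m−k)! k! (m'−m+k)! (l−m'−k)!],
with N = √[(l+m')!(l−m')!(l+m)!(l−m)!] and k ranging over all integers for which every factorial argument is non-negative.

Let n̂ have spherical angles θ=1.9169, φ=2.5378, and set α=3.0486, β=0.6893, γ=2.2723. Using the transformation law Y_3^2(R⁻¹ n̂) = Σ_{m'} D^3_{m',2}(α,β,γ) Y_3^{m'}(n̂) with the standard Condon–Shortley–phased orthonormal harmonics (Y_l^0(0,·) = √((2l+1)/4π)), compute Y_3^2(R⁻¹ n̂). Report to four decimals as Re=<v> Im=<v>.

Re=0.1821 Im=0.1682

Need the full column D^3_{m',2} for m'=−3..3 at α=3.0486, β=0.6893, γ=2.2723.
cos(β/2)=0.941194, sin(β/2)=0.337867
d^3_{-3,2}: single k=5 term ⇒ +0.010150;  D = -0.001126-0.010088i
d^3_{-2,2}: k∈[4..5] ⇒ +0.057718 -0.001488 = +0.056231;  D = +0.001023+0.056221i
d^3_{-1,2}: k∈[3..4] ⇒ +0.203379 -0.013104 = +0.190275;  D = +0.014219-0.189743i
d^3_{0,2}: k∈[2..3] ⇒ +0.490647 -0.063227 = +0.427420;  D = -0.071380+0.421417i
d^3_{1,2}: k∈[1..2] ⇒ +0.789117 -0.203379 = +0.585738;  D = +0.151024-0.565934i
d^3_{2,2}: k∈[0..1] ⇒ +0.695143 -0.447897 = +0.247246;  D = -0.085656+0.231934i
d^3_{3,2}: single k=0 term ⇒ -0.611247;  D = -0.264091+0.551253i
Y_3^{m'}(θ=1.9169,φ=2.5378) and Σ D·Y over m':
  (-0.0011-0.0101i)·(+0.0828-0.3373i)  (+0.0010+0.0562i)·(-0.1090-0.2868i)  (+0.0142-0.1897i)·(+0.1063+0.0733i)  (-0.0714+0.4214i)·(+0.3069+0.0000i)  (+0.1510-0.5659i)·(-0.1063+0.0733i)  (-0.0857+0.2319i)·(-0.1090+0.2868i)  (-0.2641+0.5513i)·(-0.0828-0.3373i)
Y_3^2(R⁻¹ n̂) = +0.182074+0.168177i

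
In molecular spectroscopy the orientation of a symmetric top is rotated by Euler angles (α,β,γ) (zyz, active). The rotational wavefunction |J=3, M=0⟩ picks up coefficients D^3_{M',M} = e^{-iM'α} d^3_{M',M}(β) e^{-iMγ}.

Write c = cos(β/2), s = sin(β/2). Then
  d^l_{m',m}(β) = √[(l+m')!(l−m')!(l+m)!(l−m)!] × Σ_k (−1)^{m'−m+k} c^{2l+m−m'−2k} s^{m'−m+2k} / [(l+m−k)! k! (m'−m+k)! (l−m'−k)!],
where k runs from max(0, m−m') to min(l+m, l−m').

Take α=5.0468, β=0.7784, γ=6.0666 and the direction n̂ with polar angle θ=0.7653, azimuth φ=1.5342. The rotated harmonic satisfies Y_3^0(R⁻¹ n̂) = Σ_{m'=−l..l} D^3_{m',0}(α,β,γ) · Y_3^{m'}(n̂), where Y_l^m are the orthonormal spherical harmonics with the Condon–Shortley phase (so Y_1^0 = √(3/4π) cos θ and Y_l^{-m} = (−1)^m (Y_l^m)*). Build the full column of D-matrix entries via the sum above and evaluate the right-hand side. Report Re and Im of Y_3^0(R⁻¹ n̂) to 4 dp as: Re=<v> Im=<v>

Re=-0.0670 Im=0.0000

Need the full column D^3_{m',0} for m'=−3..3 at α=5.0468, β=0.7784, γ=6.0666.
cos(β/2)=0.925213, sin(β/2)=0.379448
d^3_{-3,0}: single k=3 term ⇒ +0.193508;  D = -0.163168+0.104026i
d^3_{-2,0}: k∈[2..3] ⇒ +0.577873 -0.097197 = +0.480676;  D = -0.377116-0.298049i
d^3_{-1,0}: k∈[1..3] ⇒ +0.891152 -0.449671 +0.025211 = +0.466692;  D = +0.153174-0.440839i
d^3_{0,0}: k∈[0..3] ⇒ +0.627264 -0.949543 +0.159712 -0.002985 = -0.165552;  D = -0.165552+0.000000i
d^3_{1,0}: k∈[0..2] ⇒ -0.891152 +0.449671 -0.025211 = -0.466692;  D = -0.153174-0.440839i
d^3_{2,0}: k∈[0..1] ⇒ +0.577873 -0.097197 = +0.480676;  D = -0.377116+0.298049i
d^3_{3,0}: single k=0 term ⇒ -0.193508;  D = +0.163168+0.104026i
Y_3^{m'}(θ=0.7653,φ=1.5342) and Σ D·Y over m':
  (-0.1632+0.1040i)·(-0.0152+0.1379i)  (-0.3771-0.2980i)·(-0.3528-0.0259i)  (+0.1532-0.4408i)·(+0.0131-0.3581i)  (-0.1656+0.0000i)·(-0.1075+0.0000i)  (-0.1532-0.4408i)·(-0.0131-0.3581i)  (-0.3771+0.2980i)·(-0.3528+0.0259i)  (+0.1632+0.1040i)·(+0.0152+0.1379i)
Y_3^0(R⁻¹ n̂) = -0.066974+0.000000i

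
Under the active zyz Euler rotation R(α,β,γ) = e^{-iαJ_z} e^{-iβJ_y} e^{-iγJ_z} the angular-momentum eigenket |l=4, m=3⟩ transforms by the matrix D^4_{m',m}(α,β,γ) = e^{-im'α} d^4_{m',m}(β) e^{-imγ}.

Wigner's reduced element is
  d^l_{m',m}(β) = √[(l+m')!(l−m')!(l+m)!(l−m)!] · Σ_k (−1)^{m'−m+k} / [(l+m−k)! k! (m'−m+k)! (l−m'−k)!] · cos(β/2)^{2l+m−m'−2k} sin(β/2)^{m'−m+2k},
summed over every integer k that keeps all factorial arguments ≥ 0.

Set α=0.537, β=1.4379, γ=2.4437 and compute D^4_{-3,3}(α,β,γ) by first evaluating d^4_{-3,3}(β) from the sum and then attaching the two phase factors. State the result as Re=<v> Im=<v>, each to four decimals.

Re=0.2436 Im=0.1538

D^4_{-3,3}(0.537,1.4379,2.4437) = e^{-i·-3·0.537}·d^4_{-3,3}(1.4379)·e^{-i·3·2.4437}. Compute d first:
Half-angle: c=0.752498, s=0.658595. N=√(1·5040·5040·1)=5040.000000
Admissible k: 6..7 (factorial args all ≥0)
  k=6: (−1)^0·5040.0000/(720)·0.7525^2·0.6586^6 = +0.323459
  k=7: (−1)^1·5040.0000/(5040)·0.7525^0·0.6586^8 = -0.035395
d^4_{-3,3}(1.4379) = +0.323459 -0.035395 = +0.288063
Attach z-rotation phases: D = e^{-i(-3)(0.537)}·(+0.288063)·e^{-i(3)(2.4437)} = +0.243590+0.153767i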